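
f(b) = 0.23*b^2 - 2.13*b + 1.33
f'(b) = 0.46*b - 2.13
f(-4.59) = 15.95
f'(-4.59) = -4.24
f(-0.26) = 1.90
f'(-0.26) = -2.25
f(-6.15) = 23.13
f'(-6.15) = -4.96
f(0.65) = 0.04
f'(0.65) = -1.83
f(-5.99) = 22.34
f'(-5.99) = -4.89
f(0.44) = 0.44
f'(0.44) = -1.93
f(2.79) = -2.82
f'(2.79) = -0.85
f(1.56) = -1.43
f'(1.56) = -1.41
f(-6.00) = 22.39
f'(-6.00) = -4.89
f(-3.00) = 9.79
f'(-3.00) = -3.51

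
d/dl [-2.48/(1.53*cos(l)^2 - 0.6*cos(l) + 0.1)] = (1.488 - 7.5888*cos(l))*sin(l)/(1.53*cos(l)^2 - 0.6*cos(l) + 0.1)^2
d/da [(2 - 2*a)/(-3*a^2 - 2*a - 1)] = 6*(-a^2 + 2*a + 1)/(9*a^4 + 12*a^3 + 10*a^2 + 4*a + 1)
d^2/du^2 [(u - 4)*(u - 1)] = 2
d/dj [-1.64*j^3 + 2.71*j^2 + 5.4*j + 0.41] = -4.92*j^2 + 5.42*j + 5.4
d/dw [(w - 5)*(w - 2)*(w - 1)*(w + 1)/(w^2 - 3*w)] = 2*(w^5 - 8*w^4 + 21*w^3 - 17*w^2 + 10*w - 15)/(w^2*(w^2 - 6*w + 9))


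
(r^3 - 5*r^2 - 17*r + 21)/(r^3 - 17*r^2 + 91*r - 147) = (r^2 + 2*r - 3)/(r^2 - 10*r + 21)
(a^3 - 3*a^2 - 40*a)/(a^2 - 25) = a*(a - 8)/(a - 5)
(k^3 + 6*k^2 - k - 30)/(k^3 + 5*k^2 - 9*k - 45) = (k - 2)/(k - 3)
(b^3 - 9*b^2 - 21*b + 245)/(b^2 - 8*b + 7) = (b^2 - 2*b - 35)/(b - 1)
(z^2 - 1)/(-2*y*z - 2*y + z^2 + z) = (1 - z)/(2*y - z)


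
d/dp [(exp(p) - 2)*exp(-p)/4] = exp(-p)/2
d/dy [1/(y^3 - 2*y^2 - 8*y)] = (-3*y^2 + 4*y + 8)/(y^2*(-y^2 + 2*y + 8)^2)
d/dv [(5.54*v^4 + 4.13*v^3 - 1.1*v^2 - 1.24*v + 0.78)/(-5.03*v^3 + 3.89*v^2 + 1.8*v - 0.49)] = (-27.8662*v^6 + 43.1012*v^5 + 40.4487*v^4 - 8.46479999999999*v^3 + 8.5427*v^2 - 4.9904*v - 0.7964)/(25.3009*v^6 - 39.1334*v^5 - 2.9759*v^4 + 18.9334*v^3 - 0.5722*v^2 - 1.764*v + 0.2401)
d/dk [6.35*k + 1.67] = 6.35000000000000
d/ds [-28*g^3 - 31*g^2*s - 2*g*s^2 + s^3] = -31*g^2 - 4*g*s + 3*s^2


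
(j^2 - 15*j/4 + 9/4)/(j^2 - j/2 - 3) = (-4*j^2 + 15*j - 9)/(2*(-2*j^2 + j + 6))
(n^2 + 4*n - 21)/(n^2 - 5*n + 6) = (n + 7)/(n - 2)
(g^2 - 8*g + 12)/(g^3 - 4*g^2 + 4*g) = (g - 6)/(g*(g - 2))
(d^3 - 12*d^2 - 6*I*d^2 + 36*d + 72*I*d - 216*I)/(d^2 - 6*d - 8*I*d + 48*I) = (d^2 - 6*d*(1 + I) + 36*I)/(d - 8*I)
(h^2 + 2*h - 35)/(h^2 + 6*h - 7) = (h - 5)/(h - 1)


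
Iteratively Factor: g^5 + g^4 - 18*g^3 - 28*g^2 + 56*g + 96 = (g - 2)*(g^4 + 3*g^3 - 12*g^2 - 52*g - 48) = (g - 4)*(g - 2)*(g^3 + 7*g^2 + 16*g + 12) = (g - 4)*(g - 2)*(g + 2)*(g^2 + 5*g + 6) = (g - 4)*(g - 2)*(g + 2)*(g + 3)*(g + 2)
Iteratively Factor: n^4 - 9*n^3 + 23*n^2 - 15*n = (n - 3)*(n^3 - 6*n^2 + 5*n) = (n - 5)*(n - 3)*(n^2 - n) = n*(n - 5)*(n - 3)*(n - 1)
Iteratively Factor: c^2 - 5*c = (c)*(c - 5)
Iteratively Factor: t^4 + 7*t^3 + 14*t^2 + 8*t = (t + 4)*(t^3 + 3*t^2 + 2*t) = (t + 1)*(t + 4)*(t^2 + 2*t) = (t + 1)*(t + 2)*(t + 4)*(t)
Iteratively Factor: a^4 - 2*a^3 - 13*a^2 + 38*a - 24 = (a + 4)*(a^3 - 6*a^2 + 11*a - 6) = (a - 1)*(a + 4)*(a^2 - 5*a + 6) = (a - 3)*(a - 1)*(a + 4)*(a - 2)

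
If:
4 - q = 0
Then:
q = 4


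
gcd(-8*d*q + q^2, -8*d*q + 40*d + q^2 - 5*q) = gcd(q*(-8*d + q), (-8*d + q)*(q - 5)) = -8*d + q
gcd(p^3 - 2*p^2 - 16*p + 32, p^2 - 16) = p^2 - 16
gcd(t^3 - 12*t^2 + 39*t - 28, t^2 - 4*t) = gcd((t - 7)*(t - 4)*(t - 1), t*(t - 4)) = t - 4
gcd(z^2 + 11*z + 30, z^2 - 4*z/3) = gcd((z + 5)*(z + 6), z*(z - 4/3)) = 1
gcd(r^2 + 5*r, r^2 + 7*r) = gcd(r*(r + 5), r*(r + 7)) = r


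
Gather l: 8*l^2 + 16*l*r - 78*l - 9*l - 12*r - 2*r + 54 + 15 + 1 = 8*l^2 + l*(16*r - 87) - 14*r + 70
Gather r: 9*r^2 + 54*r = 9*r^2 + 54*r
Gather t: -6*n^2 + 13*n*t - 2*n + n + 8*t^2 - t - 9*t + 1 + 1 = -6*n^2 - n + 8*t^2 + t*(13*n - 10) + 2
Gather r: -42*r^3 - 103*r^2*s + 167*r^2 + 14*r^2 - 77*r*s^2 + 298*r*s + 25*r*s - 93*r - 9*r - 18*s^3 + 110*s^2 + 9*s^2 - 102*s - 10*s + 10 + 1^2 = -42*r^3 + r^2*(181 - 103*s) + r*(-77*s^2 + 323*s - 102) - 18*s^3 + 119*s^2 - 112*s + 11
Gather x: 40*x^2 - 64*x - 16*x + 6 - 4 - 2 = 40*x^2 - 80*x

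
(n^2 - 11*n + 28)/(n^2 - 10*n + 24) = (n - 7)/(n - 6)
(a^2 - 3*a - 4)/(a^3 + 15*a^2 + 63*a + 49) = (a - 4)/(a^2 + 14*a + 49)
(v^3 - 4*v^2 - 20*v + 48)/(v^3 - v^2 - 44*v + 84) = (v + 4)/(v + 7)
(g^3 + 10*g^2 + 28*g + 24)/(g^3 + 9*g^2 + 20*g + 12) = (g + 2)/(g + 1)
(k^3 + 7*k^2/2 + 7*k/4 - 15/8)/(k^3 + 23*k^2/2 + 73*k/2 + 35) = (k^2 + k - 3/4)/(k^2 + 9*k + 14)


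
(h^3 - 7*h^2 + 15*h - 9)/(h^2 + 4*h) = (h^3 - 7*h^2 + 15*h - 9)/(h*(h + 4))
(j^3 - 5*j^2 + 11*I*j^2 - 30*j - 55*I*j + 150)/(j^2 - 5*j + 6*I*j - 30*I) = j + 5*I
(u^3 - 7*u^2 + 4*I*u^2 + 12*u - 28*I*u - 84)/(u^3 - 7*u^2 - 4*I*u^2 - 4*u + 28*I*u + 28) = (u + 6*I)/(u - 2*I)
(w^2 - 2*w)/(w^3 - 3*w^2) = (w - 2)/(w*(w - 3))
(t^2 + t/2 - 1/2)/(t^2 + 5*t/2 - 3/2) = (t + 1)/(t + 3)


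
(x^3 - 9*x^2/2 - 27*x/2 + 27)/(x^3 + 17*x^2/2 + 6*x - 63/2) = (x - 6)/(x + 7)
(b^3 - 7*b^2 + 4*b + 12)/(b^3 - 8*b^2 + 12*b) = (b + 1)/b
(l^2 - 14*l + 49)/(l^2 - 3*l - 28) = (l - 7)/(l + 4)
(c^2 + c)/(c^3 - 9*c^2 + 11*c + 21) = c/(c^2 - 10*c + 21)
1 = 1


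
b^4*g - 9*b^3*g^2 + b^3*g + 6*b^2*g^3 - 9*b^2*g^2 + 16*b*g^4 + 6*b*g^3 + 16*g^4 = (b - 8*g)*(b - 2*g)*(b + g)*(b*g + g)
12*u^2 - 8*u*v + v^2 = (-6*u + v)*(-2*u + v)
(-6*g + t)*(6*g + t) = -36*g^2 + t^2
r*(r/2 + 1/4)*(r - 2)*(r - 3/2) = r^4/2 - 3*r^3/2 + 5*r^2/8 + 3*r/4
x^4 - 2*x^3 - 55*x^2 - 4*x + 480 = (x - 8)*(x - 3)*(x + 4)*(x + 5)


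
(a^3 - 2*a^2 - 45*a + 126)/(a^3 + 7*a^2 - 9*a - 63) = (a - 6)/(a + 3)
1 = 1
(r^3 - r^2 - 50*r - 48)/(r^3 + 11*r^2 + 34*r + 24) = (r - 8)/(r + 4)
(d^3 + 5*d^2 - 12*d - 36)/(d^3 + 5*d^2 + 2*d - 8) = (d^2 + 3*d - 18)/(d^2 + 3*d - 4)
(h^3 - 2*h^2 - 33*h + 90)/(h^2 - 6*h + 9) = (h^2 + h - 30)/(h - 3)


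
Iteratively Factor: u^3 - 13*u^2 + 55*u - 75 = (u - 5)*(u^2 - 8*u + 15) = (u - 5)^2*(u - 3)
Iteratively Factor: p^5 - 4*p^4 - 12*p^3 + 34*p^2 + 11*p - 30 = (p + 3)*(p^4 - 7*p^3 + 9*p^2 + 7*p - 10) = (p - 5)*(p + 3)*(p^3 - 2*p^2 - p + 2) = (p - 5)*(p + 1)*(p + 3)*(p^2 - 3*p + 2) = (p - 5)*(p - 2)*(p + 1)*(p + 3)*(p - 1)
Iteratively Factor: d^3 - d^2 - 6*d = (d + 2)*(d^2 - 3*d) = (d - 3)*(d + 2)*(d)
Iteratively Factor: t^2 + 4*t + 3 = (t + 1)*(t + 3)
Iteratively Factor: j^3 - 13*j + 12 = (j + 4)*(j^2 - 4*j + 3) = (j - 3)*(j + 4)*(j - 1)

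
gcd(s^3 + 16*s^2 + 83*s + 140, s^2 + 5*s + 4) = s + 4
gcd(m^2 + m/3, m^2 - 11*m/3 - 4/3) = m + 1/3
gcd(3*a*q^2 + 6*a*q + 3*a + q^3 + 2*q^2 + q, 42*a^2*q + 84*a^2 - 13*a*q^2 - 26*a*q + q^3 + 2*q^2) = 1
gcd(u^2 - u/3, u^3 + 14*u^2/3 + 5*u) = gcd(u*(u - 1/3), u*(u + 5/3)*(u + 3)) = u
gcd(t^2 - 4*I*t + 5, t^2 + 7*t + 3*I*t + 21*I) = 1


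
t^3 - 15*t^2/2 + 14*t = t*(t - 4)*(t - 7/2)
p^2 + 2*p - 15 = (p - 3)*(p + 5)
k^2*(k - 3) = k^3 - 3*k^2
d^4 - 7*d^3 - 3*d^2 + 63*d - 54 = (d - 6)*(d - 3)*(d - 1)*(d + 3)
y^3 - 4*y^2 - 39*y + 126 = (y - 7)*(y - 3)*(y + 6)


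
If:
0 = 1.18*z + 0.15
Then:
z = -0.13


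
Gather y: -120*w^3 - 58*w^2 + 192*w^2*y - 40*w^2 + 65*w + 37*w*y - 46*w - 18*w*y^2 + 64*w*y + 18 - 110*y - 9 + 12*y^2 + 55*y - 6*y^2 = -120*w^3 - 98*w^2 + 19*w + y^2*(6 - 18*w) + y*(192*w^2 + 101*w - 55) + 9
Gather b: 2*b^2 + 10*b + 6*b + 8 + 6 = 2*b^2 + 16*b + 14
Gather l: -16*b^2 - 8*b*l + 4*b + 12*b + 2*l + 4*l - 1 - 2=-16*b^2 + 16*b + l*(6 - 8*b) - 3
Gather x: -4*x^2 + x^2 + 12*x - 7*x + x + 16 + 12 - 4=-3*x^2 + 6*x + 24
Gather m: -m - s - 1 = -m - s - 1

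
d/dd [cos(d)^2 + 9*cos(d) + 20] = -(2*cos(d) + 9)*sin(d)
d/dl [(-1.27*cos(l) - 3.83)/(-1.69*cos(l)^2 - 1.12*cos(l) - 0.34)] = (2.1463*cos(l)^2 + 12.9454*cos(l) + 3.8578)*sin(l)/(2.8561*cos(l)^4 + 3.7856*cos(l)^3 + 2.4036*cos(l)^2 + 0.7616*cos(l) + 0.1156)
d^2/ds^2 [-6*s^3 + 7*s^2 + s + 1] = 14 - 36*s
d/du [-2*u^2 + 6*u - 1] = 6 - 4*u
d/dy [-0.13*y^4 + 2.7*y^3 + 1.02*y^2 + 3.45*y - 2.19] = -0.52*y^3 + 8.1*y^2 + 2.04*y + 3.45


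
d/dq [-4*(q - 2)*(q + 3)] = -8*q - 4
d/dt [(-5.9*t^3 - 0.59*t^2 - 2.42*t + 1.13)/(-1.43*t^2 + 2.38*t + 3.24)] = (8.437*t^4 - 28.084*t^3 - 62.2128*t^2 - 0.5914*t - 10.5302)/(2.0449*t^4 - 6.8068*t^3 - 3.602*t^2 + 15.4224*t + 10.4976)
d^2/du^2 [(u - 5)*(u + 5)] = 2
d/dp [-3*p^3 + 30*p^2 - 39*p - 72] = -9*p^2 + 60*p - 39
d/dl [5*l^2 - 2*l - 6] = 10*l - 2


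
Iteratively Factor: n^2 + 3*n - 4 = (n - 1)*(n + 4)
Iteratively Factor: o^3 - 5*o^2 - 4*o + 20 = (o + 2)*(o^2 - 7*o + 10) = (o - 2)*(o + 2)*(o - 5)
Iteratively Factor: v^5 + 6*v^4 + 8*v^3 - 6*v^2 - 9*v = (v - 1)*(v^4 + 7*v^3 + 15*v^2 + 9*v) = v*(v - 1)*(v^3 + 7*v^2 + 15*v + 9) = v*(v - 1)*(v + 3)*(v^2 + 4*v + 3) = v*(v - 1)*(v + 3)^2*(v + 1)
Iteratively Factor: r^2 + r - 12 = (r - 3)*(r + 4)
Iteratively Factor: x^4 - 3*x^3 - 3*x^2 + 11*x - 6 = (x - 1)*(x^3 - 2*x^2 - 5*x + 6) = (x - 1)^2*(x^2 - x - 6) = (x - 1)^2*(x + 2)*(x - 3)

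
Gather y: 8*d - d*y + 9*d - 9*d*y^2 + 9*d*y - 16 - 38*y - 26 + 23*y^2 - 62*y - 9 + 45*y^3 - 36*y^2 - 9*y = 17*d + 45*y^3 + y^2*(-9*d - 13) + y*(8*d - 109) - 51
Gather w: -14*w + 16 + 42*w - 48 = 28*w - 32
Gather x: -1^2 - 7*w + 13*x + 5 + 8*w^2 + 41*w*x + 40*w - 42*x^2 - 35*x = 8*w^2 + 33*w - 42*x^2 + x*(41*w - 22) + 4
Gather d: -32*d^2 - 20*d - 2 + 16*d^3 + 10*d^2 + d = 16*d^3 - 22*d^2 - 19*d - 2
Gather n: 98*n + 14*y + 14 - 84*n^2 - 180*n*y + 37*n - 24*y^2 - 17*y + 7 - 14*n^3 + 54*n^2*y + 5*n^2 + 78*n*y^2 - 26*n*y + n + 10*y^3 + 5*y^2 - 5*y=-14*n^3 + n^2*(54*y - 79) + n*(78*y^2 - 206*y + 136) + 10*y^3 - 19*y^2 - 8*y + 21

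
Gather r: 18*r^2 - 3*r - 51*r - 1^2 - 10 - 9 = 18*r^2 - 54*r - 20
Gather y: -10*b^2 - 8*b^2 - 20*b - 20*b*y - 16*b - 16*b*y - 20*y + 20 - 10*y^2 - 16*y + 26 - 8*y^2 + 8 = -18*b^2 - 36*b - 18*y^2 + y*(-36*b - 36) + 54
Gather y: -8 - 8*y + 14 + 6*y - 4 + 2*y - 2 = 0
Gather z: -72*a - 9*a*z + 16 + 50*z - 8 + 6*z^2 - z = -72*a + 6*z^2 + z*(49 - 9*a) + 8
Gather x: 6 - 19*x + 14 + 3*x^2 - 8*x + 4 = 3*x^2 - 27*x + 24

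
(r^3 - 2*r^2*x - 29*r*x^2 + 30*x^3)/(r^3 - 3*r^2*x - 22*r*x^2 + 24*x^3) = (r + 5*x)/(r + 4*x)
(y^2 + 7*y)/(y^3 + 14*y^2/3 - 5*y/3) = 3*(y + 7)/(3*y^2 + 14*y - 5)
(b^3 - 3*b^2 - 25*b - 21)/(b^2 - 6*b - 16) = (-b^3 + 3*b^2 + 25*b + 21)/(-b^2 + 6*b + 16)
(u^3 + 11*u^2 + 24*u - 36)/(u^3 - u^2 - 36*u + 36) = (u + 6)/(u - 6)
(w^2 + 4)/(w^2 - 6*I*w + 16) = (w - 2*I)/(w - 8*I)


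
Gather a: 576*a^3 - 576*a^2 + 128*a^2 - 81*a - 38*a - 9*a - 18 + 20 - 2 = 576*a^3 - 448*a^2 - 128*a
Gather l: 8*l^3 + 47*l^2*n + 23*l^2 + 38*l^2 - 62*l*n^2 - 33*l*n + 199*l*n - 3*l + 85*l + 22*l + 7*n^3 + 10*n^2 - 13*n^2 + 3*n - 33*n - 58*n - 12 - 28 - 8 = 8*l^3 + l^2*(47*n + 61) + l*(-62*n^2 + 166*n + 104) + 7*n^3 - 3*n^2 - 88*n - 48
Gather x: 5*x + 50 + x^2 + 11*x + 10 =x^2 + 16*x + 60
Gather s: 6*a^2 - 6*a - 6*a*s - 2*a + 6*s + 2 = 6*a^2 - 8*a + s*(6 - 6*a) + 2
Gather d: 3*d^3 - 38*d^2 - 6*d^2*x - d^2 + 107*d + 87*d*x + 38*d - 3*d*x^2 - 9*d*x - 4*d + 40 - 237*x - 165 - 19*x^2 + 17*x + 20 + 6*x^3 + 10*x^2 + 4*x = 3*d^3 + d^2*(-6*x - 39) + d*(-3*x^2 + 78*x + 141) + 6*x^3 - 9*x^2 - 216*x - 105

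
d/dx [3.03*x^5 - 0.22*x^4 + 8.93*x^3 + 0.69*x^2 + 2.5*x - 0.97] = 15.15*x^4 - 0.88*x^3 + 26.79*x^2 + 1.38*x + 2.5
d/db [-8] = 0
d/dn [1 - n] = -1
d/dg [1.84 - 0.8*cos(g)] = 0.8*sin(g)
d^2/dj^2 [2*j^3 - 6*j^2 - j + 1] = 12*j - 12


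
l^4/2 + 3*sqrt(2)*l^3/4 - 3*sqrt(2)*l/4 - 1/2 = (l/2 + 1/2)*(l - 1)*(l + sqrt(2)/2)*(l + sqrt(2))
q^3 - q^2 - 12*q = q*(q - 4)*(q + 3)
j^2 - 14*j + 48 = (j - 8)*(j - 6)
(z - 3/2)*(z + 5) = z^2 + 7*z/2 - 15/2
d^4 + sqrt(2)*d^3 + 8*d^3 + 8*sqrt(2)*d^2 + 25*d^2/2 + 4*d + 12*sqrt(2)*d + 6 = (d + 2)*(d + 6)*(sqrt(2)*d/2 + 1/2)*(sqrt(2)*d + 1)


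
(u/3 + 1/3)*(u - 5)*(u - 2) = u^3/3 - 2*u^2 + u + 10/3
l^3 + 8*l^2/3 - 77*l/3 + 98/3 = (l - 7/3)*(l - 2)*(l + 7)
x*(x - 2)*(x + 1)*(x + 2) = x^4 + x^3 - 4*x^2 - 4*x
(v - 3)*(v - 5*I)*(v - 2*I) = v^3 - 3*v^2 - 7*I*v^2 - 10*v + 21*I*v + 30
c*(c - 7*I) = c^2 - 7*I*c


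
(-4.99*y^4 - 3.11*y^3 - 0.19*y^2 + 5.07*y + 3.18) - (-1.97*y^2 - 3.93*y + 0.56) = -4.99*y^4 - 3.11*y^3 + 1.78*y^2 + 9.0*y + 2.62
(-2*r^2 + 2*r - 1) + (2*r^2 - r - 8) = r - 9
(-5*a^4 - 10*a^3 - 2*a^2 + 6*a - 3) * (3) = -15*a^4 - 30*a^3 - 6*a^2 + 18*a - 9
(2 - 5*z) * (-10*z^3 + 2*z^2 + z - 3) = 50*z^4 - 30*z^3 - z^2 + 17*z - 6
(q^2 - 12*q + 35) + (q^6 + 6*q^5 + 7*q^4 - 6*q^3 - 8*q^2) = q^6 + 6*q^5 + 7*q^4 - 6*q^3 - 7*q^2 - 12*q + 35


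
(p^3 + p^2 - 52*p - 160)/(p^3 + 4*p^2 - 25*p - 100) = (p - 8)/(p - 5)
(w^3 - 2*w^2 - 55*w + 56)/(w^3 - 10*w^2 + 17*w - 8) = (w + 7)/(w - 1)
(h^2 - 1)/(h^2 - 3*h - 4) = (h - 1)/(h - 4)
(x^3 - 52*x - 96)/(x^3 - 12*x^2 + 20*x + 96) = (x + 6)/(x - 6)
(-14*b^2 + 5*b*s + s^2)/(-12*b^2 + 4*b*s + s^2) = (7*b + s)/(6*b + s)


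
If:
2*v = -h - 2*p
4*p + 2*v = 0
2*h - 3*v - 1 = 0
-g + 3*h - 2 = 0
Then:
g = -7/5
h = 1/5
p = 1/10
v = -1/5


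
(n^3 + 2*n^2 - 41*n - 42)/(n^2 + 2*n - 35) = (n^2 - 5*n - 6)/(n - 5)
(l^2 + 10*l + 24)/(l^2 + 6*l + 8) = (l + 6)/(l + 2)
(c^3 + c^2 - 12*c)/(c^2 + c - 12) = c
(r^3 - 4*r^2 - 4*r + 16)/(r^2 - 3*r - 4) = (r^2 - 4)/(r + 1)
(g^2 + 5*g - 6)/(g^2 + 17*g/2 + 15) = 2*(g - 1)/(2*g + 5)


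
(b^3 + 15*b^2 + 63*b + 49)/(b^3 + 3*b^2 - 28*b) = (b^2 + 8*b + 7)/(b*(b - 4))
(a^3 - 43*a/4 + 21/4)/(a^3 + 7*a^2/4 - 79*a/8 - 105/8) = 2*(2*a - 1)/(4*a + 5)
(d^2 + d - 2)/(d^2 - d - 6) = (d - 1)/(d - 3)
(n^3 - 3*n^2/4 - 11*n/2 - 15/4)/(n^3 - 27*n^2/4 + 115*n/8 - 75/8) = 2*(4*n^2 + 9*n + 5)/(8*n^2 - 30*n + 25)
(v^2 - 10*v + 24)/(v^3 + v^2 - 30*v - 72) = (v - 4)/(v^2 + 7*v + 12)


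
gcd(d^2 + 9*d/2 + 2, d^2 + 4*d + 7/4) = d + 1/2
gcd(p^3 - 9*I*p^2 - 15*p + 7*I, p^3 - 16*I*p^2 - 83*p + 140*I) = p - 7*I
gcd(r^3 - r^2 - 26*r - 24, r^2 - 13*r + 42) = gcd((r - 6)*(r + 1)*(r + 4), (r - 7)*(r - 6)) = r - 6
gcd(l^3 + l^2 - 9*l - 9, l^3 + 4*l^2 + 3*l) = l^2 + 4*l + 3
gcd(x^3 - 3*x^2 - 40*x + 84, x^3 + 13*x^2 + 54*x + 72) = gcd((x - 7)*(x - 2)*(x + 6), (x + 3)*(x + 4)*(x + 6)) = x + 6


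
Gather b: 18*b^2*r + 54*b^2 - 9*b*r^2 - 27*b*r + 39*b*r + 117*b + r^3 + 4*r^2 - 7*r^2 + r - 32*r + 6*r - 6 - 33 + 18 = b^2*(18*r + 54) + b*(-9*r^2 + 12*r + 117) + r^3 - 3*r^2 - 25*r - 21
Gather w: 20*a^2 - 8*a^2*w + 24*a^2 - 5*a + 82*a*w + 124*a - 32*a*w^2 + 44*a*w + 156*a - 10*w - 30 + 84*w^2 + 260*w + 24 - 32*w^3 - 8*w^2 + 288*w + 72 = 44*a^2 + 275*a - 32*w^3 + w^2*(76 - 32*a) + w*(-8*a^2 + 126*a + 538) + 66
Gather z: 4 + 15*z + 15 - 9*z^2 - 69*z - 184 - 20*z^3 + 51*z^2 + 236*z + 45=-20*z^3 + 42*z^2 + 182*z - 120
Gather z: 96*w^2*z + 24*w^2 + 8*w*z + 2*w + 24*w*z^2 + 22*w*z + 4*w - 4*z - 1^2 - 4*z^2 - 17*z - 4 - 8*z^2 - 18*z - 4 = 24*w^2 + 6*w + z^2*(24*w - 12) + z*(96*w^2 + 30*w - 39) - 9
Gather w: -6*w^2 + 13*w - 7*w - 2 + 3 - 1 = -6*w^2 + 6*w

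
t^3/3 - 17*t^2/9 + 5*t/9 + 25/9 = (t/3 + 1/3)*(t - 5)*(t - 5/3)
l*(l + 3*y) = l^2 + 3*l*y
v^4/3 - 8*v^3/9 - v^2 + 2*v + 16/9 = (v/3 + 1/3)*(v - 8/3)*(v - 2)*(v + 1)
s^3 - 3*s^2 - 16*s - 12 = (s - 6)*(s + 1)*(s + 2)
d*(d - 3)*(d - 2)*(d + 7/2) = d^4 - 3*d^3/2 - 23*d^2/2 + 21*d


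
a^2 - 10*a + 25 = (a - 5)^2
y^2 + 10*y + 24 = (y + 4)*(y + 6)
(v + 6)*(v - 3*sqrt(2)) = v^2 - 3*sqrt(2)*v + 6*v - 18*sqrt(2)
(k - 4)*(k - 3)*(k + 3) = k^3 - 4*k^2 - 9*k + 36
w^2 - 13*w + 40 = (w - 8)*(w - 5)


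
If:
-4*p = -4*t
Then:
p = t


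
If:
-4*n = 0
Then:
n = 0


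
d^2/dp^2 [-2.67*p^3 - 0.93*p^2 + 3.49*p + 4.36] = -16.02*p - 1.86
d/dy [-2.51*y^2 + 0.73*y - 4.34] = 0.73 - 5.02*y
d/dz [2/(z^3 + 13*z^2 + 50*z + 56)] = 2*(-3*z^2 - 26*z - 50)/(z^3 + 13*z^2 + 50*z + 56)^2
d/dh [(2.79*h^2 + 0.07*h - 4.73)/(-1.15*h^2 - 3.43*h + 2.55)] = (-9.4892*h^2 + 3.35*h - 16.0454)/(1.3225*h^4 + 7.889*h^3 + 5.8999*h^2 - 17.493*h + 6.5025)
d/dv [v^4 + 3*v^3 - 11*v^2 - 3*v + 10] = 4*v^3 + 9*v^2 - 22*v - 3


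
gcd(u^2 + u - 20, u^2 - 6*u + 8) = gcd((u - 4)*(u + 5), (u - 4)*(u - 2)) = u - 4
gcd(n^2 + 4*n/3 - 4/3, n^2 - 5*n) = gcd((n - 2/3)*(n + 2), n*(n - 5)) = 1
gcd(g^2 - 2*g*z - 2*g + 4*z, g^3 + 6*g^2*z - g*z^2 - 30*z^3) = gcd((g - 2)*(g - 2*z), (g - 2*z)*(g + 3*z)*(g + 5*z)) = -g + 2*z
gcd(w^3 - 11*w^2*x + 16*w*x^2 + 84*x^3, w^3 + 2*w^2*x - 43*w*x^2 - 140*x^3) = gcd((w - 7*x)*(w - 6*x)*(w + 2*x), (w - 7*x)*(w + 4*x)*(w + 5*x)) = -w + 7*x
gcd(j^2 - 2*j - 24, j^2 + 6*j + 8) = j + 4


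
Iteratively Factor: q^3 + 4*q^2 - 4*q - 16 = (q - 2)*(q^2 + 6*q + 8) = (q - 2)*(q + 4)*(q + 2)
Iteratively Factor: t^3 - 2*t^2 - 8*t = (t - 4)*(t^2 + 2*t) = t*(t - 4)*(t + 2)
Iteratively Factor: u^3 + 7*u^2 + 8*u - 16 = (u - 1)*(u^2 + 8*u + 16) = (u - 1)*(u + 4)*(u + 4)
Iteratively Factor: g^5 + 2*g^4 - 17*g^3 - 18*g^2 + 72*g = (g - 2)*(g^4 + 4*g^3 - 9*g^2 - 36*g) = (g - 2)*(g + 3)*(g^3 + g^2 - 12*g) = (g - 2)*(g + 3)*(g + 4)*(g^2 - 3*g) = g*(g - 2)*(g + 3)*(g + 4)*(g - 3)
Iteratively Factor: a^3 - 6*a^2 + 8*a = (a)*(a^2 - 6*a + 8) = a*(a - 2)*(a - 4)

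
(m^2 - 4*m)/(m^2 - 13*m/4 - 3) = 4*m/(4*m + 3)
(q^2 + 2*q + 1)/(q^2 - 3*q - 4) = (q + 1)/(q - 4)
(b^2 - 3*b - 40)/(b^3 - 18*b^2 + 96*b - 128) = (b + 5)/(b^2 - 10*b + 16)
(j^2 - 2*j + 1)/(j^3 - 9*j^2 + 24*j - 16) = (j - 1)/(j^2 - 8*j + 16)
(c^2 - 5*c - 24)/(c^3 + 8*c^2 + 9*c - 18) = (c - 8)/(c^2 + 5*c - 6)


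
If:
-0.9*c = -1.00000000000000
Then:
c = 1.11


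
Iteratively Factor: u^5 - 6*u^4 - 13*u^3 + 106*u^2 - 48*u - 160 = (u - 4)*(u^4 - 2*u^3 - 21*u^2 + 22*u + 40) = (u - 4)*(u - 2)*(u^3 - 21*u - 20) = (u - 5)*(u - 4)*(u - 2)*(u^2 + 5*u + 4) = (u - 5)*(u - 4)*(u - 2)*(u + 4)*(u + 1)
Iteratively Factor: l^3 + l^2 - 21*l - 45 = (l - 5)*(l^2 + 6*l + 9) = (l - 5)*(l + 3)*(l + 3)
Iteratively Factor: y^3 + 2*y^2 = (y)*(y^2 + 2*y) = y*(y + 2)*(y)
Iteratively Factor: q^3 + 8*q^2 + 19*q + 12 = (q + 3)*(q^2 + 5*q + 4) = (q + 3)*(q + 4)*(q + 1)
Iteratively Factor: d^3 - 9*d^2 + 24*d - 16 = (d - 4)*(d^2 - 5*d + 4) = (d - 4)*(d - 1)*(d - 4)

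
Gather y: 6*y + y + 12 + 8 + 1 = 7*y + 21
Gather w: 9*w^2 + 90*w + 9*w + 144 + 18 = 9*w^2 + 99*w + 162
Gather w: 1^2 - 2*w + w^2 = w^2 - 2*w + 1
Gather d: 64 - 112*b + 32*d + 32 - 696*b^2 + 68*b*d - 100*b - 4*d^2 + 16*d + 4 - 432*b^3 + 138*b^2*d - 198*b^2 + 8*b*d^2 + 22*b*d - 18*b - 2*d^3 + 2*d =-432*b^3 - 894*b^2 - 230*b - 2*d^3 + d^2*(8*b - 4) + d*(138*b^2 + 90*b + 50) + 100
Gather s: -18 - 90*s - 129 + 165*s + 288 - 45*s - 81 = 30*s + 60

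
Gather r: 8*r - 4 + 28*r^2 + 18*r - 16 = 28*r^2 + 26*r - 20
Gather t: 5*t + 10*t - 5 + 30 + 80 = 15*t + 105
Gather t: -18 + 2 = -16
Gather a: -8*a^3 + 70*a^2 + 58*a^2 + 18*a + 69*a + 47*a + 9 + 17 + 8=-8*a^3 + 128*a^2 + 134*a + 34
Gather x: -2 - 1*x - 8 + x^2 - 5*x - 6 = x^2 - 6*x - 16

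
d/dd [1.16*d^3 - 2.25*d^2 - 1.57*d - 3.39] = 3.48*d^2 - 4.5*d - 1.57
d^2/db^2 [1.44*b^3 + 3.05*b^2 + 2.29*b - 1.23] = 8.64*b + 6.1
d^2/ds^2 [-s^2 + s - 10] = -2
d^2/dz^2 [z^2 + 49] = 2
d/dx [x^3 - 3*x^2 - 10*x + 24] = 3*x^2 - 6*x - 10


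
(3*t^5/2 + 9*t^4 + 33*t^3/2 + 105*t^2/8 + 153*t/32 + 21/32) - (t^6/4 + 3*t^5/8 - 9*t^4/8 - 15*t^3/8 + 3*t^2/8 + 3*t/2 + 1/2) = -t^6/4 + 9*t^5/8 + 81*t^4/8 + 147*t^3/8 + 51*t^2/4 + 105*t/32 + 5/32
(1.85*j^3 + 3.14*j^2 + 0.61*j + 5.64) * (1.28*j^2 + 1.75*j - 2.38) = 2.368*j^5 + 7.2567*j^4 + 1.8728*j^3 + 0.813499999999999*j^2 + 8.4182*j - 13.4232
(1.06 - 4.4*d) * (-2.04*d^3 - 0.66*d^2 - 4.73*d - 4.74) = 8.976*d^4 + 0.7416*d^3 + 20.1124*d^2 + 15.8422*d - 5.0244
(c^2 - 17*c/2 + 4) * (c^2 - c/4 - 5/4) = c^4 - 35*c^3/4 + 39*c^2/8 + 77*c/8 - 5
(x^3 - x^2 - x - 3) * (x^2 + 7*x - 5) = x^5 + 6*x^4 - 13*x^3 - 5*x^2 - 16*x + 15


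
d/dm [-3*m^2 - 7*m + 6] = -6*m - 7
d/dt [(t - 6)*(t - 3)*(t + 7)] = 3*t^2 - 4*t - 45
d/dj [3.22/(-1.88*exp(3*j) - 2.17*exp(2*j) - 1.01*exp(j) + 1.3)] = (18.1608*exp(2*j) + 13.9748*exp(j) + 3.2522)*exp(j)/(1.88*exp(3*j) + 2.17*exp(2*j) + 1.01*exp(j) - 1.3)^2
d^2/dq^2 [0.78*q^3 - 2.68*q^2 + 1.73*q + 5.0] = 4.68*q - 5.36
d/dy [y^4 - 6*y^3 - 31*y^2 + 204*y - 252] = 4*y^3 - 18*y^2 - 62*y + 204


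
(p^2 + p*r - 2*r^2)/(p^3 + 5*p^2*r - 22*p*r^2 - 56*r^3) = (p - r)/(p^2 + 3*p*r - 28*r^2)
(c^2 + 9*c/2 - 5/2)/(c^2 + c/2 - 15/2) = (2*c^2 + 9*c - 5)/(2*c^2 + c - 15)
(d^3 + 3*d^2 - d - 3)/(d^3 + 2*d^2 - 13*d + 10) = (d^2 + 4*d + 3)/(d^2 + 3*d - 10)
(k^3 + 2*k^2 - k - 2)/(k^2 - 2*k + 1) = (k^2 + 3*k + 2)/(k - 1)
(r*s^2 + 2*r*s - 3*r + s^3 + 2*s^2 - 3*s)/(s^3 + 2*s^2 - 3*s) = (r + s)/s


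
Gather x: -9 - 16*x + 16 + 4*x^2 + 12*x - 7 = 4*x^2 - 4*x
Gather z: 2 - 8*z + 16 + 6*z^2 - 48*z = 6*z^2 - 56*z + 18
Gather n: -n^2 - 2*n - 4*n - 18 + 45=-n^2 - 6*n + 27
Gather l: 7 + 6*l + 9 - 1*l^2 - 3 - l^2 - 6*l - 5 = 8 - 2*l^2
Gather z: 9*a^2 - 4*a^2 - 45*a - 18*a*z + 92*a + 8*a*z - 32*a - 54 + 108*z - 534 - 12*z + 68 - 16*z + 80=5*a^2 + 15*a + z*(80 - 10*a) - 440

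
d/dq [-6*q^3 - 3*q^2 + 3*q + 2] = -18*q^2 - 6*q + 3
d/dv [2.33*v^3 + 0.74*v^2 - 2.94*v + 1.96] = 6.99*v^2 + 1.48*v - 2.94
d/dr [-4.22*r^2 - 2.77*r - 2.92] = -8.44*r - 2.77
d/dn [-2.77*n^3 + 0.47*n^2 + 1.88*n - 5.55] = -8.31*n^2 + 0.94*n + 1.88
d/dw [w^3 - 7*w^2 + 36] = w*(3*w - 14)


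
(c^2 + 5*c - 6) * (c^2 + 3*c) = c^4 + 8*c^3 + 9*c^2 - 18*c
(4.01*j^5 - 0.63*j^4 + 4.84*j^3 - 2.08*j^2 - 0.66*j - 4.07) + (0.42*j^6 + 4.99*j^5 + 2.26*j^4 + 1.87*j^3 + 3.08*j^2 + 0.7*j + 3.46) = 0.42*j^6 + 9.0*j^5 + 1.63*j^4 + 6.71*j^3 + 1.0*j^2 + 0.0399999999999999*j - 0.61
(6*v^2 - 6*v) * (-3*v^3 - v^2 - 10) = -18*v^5 + 12*v^4 + 6*v^3 - 60*v^2 + 60*v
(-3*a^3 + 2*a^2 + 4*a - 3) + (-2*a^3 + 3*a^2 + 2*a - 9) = -5*a^3 + 5*a^2 + 6*a - 12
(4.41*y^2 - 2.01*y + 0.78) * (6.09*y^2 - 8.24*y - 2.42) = 26.8569*y^4 - 48.5793*y^3 + 10.6404*y^2 - 1.563*y - 1.8876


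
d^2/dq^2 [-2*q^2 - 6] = -4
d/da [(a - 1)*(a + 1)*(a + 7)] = 3*a^2 + 14*a - 1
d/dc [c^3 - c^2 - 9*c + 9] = 3*c^2 - 2*c - 9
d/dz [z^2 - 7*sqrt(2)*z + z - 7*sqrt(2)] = 2*z - 7*sqrt(2) + 1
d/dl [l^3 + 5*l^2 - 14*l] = 3*l^2 + 10*l - 14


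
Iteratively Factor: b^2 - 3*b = (b)*(b - 3)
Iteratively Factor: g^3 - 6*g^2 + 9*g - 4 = (g - 1)*(g^2 - 5*g + 4) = (g - 4)*(g - 1)*(g - 1)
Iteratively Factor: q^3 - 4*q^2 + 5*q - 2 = (q - 2)*(q^2 - 2*q + 1) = (q - 2)*(q - 1)*(q - 1)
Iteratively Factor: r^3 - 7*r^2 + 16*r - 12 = (r - 2)*(r^2 - 5*r + 6) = (r - 2)^2*(r - 3)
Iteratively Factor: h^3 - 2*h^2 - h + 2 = (h - 1)*(h^2 - h - 2) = (h - 2)*(h - 1)*(h + 1)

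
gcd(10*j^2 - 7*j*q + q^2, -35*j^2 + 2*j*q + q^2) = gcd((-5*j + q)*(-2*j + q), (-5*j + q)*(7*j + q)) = -5*j + q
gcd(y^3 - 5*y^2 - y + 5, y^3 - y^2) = y - 1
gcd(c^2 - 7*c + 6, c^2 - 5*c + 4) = c - 1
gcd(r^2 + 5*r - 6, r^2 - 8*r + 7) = r - 1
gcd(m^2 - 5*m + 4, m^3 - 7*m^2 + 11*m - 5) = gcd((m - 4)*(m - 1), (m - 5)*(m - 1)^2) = m - 1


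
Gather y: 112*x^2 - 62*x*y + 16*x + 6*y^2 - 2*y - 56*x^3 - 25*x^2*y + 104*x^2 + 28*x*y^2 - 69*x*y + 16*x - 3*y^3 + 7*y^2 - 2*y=-56*x^3 + 216*x^2 + 32*x - 3*y^3 + y^2*(28*x + 13) + y*(-25*x^2 - 131*x - 4)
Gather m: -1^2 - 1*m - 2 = -m - 3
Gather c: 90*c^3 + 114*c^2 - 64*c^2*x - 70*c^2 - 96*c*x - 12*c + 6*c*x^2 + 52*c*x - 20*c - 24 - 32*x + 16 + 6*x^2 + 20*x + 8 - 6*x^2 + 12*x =90*c^3 + c^2*(44 - 64*x) + c*(6*x^2 - 44*x - 32)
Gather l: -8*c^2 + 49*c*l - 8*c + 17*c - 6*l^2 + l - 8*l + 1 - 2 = -8*c^2 + 9*c - 6*l^2 + l*(49*c - 7) - 1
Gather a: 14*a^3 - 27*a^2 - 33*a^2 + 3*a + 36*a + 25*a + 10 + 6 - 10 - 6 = 14*a^3 - 60*a^2 + 64*a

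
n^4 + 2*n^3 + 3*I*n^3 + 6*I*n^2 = n^2*(n + 2)*(n + 3*I)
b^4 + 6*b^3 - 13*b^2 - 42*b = b*(b - 3)*(b + 2)*(b + 7)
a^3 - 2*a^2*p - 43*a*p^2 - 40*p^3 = (a - 8*p)*(a + p)*(a + 5*p)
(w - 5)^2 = w^2 - 10*w + 25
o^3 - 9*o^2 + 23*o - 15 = (o - 5)*(o - 3)*(o - 1)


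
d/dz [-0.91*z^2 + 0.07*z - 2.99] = 0.07 - 1.82*z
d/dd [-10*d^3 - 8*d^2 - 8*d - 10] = -30*d^2 - 16*d - 8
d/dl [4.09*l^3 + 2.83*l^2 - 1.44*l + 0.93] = 12.27*l^2 + 5.66*l - 1.44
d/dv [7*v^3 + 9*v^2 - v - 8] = 21*v^2 + 18*v - 1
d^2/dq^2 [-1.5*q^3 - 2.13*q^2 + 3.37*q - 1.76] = -9.0*q - 4.26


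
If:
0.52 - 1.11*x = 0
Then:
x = 0.47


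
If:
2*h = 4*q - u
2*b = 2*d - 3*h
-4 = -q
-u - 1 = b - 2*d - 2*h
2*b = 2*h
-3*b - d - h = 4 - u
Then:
No Solution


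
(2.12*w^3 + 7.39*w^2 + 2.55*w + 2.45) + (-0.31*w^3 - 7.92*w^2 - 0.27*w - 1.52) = 1.81*w^3 - 0.53*w^2 + 2.28*w + 0.93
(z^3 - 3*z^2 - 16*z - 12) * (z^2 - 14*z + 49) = z^5 - 17*z^4 + 75*z^3 + 65*z^2 - 616*z - 588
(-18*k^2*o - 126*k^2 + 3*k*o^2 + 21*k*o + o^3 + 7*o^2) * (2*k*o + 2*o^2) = -36*k^3*o^2 - 252*k^3*o - 30*k^2*o^3 - 210*k^2*o^2 + 8*k*o^4 + 56*k*o^3 + 2*o^5 + 14*o^4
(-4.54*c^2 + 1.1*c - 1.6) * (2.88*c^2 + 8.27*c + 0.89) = -13.0752*c^4 - 34.3778*c^3 + 0.448399999999999*c^2 - 12.253*c - 1.424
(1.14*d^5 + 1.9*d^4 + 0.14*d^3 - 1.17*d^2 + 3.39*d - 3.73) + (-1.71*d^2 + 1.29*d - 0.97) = 1.14*d^5 + 1.9*d^4 + 0.14*d^3 - 2.88*d^2 + 4.68*d - 4.7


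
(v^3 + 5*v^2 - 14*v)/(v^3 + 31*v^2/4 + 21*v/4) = 4*(v - 2)/(4*v + 3)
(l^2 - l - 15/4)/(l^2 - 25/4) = (2*l + 3)/(2*l + 5)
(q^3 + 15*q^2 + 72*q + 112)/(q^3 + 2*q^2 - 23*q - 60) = (q^2 + 11*q + 28)/(q^2 - 2*q - 15)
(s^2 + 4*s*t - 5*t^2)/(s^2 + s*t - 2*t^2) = (s + 5*t)/(s + 2*t)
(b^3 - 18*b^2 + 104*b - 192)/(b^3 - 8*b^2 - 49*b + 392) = (b^2 - 10*b + 24)/(b^2 - 49)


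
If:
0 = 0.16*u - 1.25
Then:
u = 7.81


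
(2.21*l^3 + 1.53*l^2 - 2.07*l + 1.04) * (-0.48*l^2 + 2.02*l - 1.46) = -1.0608*l^5 + 3.7298*l^4 + 0.8576*l^3 - 6.9144*l^2 + 5.123*l - 1.5184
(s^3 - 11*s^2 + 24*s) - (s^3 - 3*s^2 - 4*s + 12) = -8*s^2 + 28*s - 12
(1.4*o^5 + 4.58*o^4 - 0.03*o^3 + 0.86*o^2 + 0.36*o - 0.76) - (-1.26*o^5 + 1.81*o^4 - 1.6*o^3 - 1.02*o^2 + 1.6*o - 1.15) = 2.66*o^5 + 2.77*o^4 + 1.57*o^3 + 1.88*o^2 - 1.24*o + 0.39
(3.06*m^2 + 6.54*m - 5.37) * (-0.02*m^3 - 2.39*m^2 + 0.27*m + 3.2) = -0.0612*m^5 - 7.4442*m^4 - 14.697*m^3 + 24.3921*m^2 + 19.4781*m - 17.184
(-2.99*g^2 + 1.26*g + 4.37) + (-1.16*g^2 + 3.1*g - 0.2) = -4.15*g^2 + 4.36*g + 4.17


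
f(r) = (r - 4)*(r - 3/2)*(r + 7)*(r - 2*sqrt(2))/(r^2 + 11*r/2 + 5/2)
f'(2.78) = -0.61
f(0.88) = -3.66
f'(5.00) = 2.57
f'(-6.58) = -100.35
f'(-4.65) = -1675.16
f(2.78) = 0.03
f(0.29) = -19.88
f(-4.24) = 324.63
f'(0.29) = 55.81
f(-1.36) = 115.68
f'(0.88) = 11.77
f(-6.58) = -35.16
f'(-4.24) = -364.60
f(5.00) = 1.66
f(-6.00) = -120.39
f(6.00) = 5.19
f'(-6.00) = -220.94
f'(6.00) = 4.51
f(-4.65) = 643.66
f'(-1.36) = 33.59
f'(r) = (-2*r - 11/2)*(r - 4)*(r - 3/2)*(r + 7)*(r - 2*sqrt(2))/(r^2 + 11*r/2 + 5/2)^2 + (r - 4)*(r - 3/2)*(r + 7)/(r^2 + 11*r/2 + 5/2) + (r - 4)*(r - 3/2)*(r - 2*sqrt(2))/(r^2 + 11*r/2 + 5/2) + (r - 4)*(r + 7)*(r - 2*sqrt(2))/(r^2 + 11*r/2 + 5/2) + (r - 3/2)*(r + 7)*(r - 2*sqrt(2))/(r^2 + 11*r/2 + 5/2) = 2*(4*r^5 - 4*sqrt(2)*r^4 + 36*r^4 - 44*sqrt(2)*r^3 + 53*r^3 - 419*r^2 - 193*sqrt(2)*r^2 - 325*r + 306*sqrt(2)*r + 210 + 1249*sqrt(2))/(4*r^4 + 44*r^3 + 141*r^2 + 110*r + 25)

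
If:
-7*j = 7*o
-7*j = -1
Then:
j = 1/7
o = -1/7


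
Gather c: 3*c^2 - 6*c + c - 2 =3*c^2 - 5*c - 2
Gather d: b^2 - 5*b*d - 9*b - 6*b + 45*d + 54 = b^2 - 15*b + d*(45 - 5*b) + 54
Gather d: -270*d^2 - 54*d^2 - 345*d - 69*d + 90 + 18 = -324*d^2 - 414*d + 108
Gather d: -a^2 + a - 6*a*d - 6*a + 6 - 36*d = -a^2 - 5*a + d*(-6*a - 36) + 6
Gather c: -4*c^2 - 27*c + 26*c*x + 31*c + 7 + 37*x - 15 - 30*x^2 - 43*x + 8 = -4*c^2 + c*(26*x + 4) - 30*x^2 - 6*x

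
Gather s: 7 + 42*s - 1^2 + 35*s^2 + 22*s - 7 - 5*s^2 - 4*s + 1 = 30*s^2 + 60*s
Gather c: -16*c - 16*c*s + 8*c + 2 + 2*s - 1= c*(-16*s - 8) + 2*s + 1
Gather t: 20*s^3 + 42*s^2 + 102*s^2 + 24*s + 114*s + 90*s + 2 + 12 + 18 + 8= 20*s^3 + 144*s^2 + 228*s + 40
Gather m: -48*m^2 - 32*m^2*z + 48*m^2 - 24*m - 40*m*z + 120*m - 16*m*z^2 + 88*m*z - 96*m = -32*m^2*z + m*(-16*z^2 + 48*z)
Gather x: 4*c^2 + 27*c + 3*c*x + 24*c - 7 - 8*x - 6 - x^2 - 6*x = 4*c^2 + 51*c - x^2 + x*(3*c - 14) - 13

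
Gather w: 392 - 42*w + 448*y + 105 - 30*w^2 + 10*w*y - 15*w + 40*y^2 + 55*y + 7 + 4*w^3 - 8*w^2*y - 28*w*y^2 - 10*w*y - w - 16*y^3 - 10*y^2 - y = 4*w^3 + w^2*(-8*y - 30) + w*(-28*y^2 - 58) - 16*y^3 + 30*y^2 + 502*y + 504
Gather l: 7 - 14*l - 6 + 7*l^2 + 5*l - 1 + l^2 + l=8*l^2 - 8*l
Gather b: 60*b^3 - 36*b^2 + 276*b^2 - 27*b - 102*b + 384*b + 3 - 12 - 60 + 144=60*b^3 + 240*b^2 + 255*b + 75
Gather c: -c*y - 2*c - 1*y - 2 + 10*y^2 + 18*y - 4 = c*(-y - 2) + 10*y^2 + 17*y - 6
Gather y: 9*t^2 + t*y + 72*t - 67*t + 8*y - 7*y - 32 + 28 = 9*t^2 + 5*t + y*(t + 1) - 4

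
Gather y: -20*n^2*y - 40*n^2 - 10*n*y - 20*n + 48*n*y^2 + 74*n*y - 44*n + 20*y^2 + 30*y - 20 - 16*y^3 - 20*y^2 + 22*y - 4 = -40*n^2 + 48*n*y^2 - 64*n - 16*y^3 + y*(-20*n^2 + 64*n + 52) - 24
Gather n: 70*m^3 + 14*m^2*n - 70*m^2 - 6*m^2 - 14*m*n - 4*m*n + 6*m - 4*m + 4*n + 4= 70*m^3 - 76*m^2 + 2*m + n*(14*m^2 - 18*m + 4) + 4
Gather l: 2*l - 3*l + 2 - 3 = -l - 1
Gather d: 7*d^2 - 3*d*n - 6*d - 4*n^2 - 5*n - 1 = 7*d^2 + d*(-3*n - 6) - 4*n^2 - 5*n - 1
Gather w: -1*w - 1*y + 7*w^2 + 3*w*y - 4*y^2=7*w^2 + w*(3*y - 1) - 4*y^2 - y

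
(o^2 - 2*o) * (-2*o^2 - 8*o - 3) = -2*o^4 - 4*o^3 + 13*o^2 + 6*o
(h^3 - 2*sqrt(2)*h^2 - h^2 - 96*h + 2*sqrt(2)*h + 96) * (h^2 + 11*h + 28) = h^5 - 2*sqrt(2)*h^4 + 10*h^4 - 79*h^3 - 20*sqrt(2)*h^3 - 988*h^2 - 34*sqrt(2)*h^2 - 1632*h + 56*sqrt(2)*h + 2688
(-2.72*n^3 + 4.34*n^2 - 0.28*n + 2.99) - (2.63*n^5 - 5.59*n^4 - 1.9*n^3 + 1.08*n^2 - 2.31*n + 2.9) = -2.63*n^5 + 5.59*n^4 - 0.82*n^3 + 3.26*n^2 + 2.03*n + 0.0900000000000003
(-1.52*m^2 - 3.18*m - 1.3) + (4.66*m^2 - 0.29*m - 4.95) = 3.14*m^2 - 3.47*m - 6.25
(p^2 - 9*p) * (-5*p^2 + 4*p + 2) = -5*p^4 + 49*p^3 - 34*p^2 - 18*p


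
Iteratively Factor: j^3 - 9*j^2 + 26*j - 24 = (j - 3)*(j^2 - 6*j + 8) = (j - 4)*(j - 3)*(j - 2)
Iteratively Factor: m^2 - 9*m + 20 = (m - 5)*(m - 4)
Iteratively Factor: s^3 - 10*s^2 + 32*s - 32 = (s - 4)*(s^2 - 6*s + 8) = (s - 4)*(s - 2)*(s - 4)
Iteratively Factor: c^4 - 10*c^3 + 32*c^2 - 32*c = (c)*(c^3 - 10*c^2 + 32*c - 32) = c*(c - 4)*(c^2 - 6*c + 8) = c*(c - 4)^2*(c - 2)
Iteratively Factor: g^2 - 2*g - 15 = (g - 5)*(g + 3)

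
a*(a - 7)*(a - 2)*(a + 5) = a^4 - 4*a^3 - 31*a^2 + 70*a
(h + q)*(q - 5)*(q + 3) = h*q^2 - 2*h*q - 15*h + q^3 - 2*q^2 - 15*q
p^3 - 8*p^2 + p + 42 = (p - 7)*(p - 3)*(p + 2)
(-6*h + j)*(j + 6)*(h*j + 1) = -6*h^2*j^2 - 36*h^2*j + h*j^3 + 6*h*j^2 - 6*h*j - 36*h + j^2 + 6*j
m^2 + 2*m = m*(m + 2)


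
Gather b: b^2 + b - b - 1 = b^2 - 1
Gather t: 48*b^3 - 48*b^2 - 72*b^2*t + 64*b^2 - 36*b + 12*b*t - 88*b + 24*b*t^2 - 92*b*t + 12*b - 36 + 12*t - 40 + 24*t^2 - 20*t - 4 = 48*b^3 + 16*b^2 - 112*b + t^2*(24*b + 24) + t*(-72*b^2 - 80*b - 8) - 80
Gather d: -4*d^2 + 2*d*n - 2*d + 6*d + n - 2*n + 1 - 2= -4*d^2 + d*(2*n + 4) - n - 1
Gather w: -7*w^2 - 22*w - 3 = -7*w^2 - 22*w - 3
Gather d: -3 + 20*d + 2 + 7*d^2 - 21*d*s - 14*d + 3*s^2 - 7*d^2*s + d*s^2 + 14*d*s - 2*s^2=d^2*(7 - 7*s) + d*(s^2 - 7*s + 6) + s^2 - 1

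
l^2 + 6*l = l*(l + 6)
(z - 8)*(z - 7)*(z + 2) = z^3 - 13*z^2 + 26*z + 112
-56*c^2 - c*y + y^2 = (-8*c + y)*(7*c + y)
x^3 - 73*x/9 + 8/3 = (x - 8/3)*(x - 1/3)*(x + 3)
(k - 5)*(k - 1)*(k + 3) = k^3 - 3*k^2 - 13*k + 15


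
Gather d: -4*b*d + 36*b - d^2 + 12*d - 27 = 36*b - d^2 + d*(12 - 4*b) - 27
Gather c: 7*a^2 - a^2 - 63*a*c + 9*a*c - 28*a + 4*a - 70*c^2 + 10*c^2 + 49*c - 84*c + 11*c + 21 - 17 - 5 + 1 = 6*a^2 - 24*a - 60*c^2 + c*(-54*a - 24)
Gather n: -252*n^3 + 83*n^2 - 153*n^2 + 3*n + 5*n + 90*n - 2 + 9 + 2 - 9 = -252*n^3 - 70*n^2 + 98*n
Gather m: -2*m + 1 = 1 - 2*m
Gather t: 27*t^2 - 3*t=27*t^2 - 3*t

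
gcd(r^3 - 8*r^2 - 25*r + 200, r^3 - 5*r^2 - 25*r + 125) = r^2 - 25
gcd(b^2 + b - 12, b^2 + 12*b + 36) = 1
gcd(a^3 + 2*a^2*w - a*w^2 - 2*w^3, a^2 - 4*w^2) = a + 2*w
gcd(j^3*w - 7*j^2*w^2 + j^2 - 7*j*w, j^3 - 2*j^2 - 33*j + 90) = 1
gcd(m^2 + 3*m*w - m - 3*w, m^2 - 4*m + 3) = m - 1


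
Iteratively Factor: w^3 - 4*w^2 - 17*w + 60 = (w + 4)*(w^2 - 8*w + 15) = (w - 3)*(w + 4)*(w - 5)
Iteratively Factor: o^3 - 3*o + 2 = (o - 1)*(o^2 + o - 2) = (o - 1)*(o + 2)*(o - 1)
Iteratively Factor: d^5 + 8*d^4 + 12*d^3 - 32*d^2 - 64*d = (d - 2)*(d^4 + 10*d^3 + 32*d^2 + 32*d) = d*(d - 2)*(d^3 + 10*d^2 + 32*d + 32) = d*(d - 2)*(d + 4)*(d^2 + 6*d + 8) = d*(d - 2)*(d + 2)*(d + 4)*(d + 4)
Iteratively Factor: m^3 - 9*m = (m + 3)*(m^2 - 3*m) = m*(m + 3)*(m - 3)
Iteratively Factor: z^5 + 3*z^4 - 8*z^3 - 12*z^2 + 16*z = (z)*(z^4 + 3*z^3 - 8*z^2 - 12*z + 16) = z*(z + 2)*(z^3 + z^2 - 10*z + 8) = z*(z - 2)*(z + 2)*(z^2 + 3*z - 4) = z*(z - 2)*(z + 2)*(z + 4)*(z - 1)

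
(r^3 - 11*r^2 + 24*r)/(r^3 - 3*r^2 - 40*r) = (r - 3)/(r + 5)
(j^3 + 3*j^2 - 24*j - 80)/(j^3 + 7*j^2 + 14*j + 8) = (j^2 - j - 20)/(j^2 + 3*j + 2)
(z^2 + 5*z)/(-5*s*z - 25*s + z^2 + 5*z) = z/(-5*s + z)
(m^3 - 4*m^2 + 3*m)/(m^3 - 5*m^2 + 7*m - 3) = m/(m - 1)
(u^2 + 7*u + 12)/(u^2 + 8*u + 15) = (u + 4)/(u + 5)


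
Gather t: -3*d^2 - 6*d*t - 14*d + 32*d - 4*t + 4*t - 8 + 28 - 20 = -3*d^2 - 6*d*t + 18*d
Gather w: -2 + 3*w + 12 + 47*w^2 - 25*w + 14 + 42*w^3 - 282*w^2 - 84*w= 42*w^3 - 235*w^2 - 106*w + 24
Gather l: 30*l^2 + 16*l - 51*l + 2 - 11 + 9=30*l^2 - 35*l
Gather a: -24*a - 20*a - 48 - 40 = -44*a - 88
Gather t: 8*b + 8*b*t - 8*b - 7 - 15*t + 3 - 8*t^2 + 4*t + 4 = -8*t^2 + t*(8*b - 11)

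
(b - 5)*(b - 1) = b^2 - 6*b + 5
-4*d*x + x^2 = x*(-4*d + x)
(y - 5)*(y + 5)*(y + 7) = y^3 + 7*y^2 - 25*y - 175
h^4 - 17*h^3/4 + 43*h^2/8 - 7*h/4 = h*(h - 2)*(h - 7/4)*(h - 1/2)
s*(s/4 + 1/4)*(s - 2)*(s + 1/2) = s^4/4 - s^3/8 - 5*s^2/8 - s/4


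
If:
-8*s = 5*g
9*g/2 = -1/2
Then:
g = -1/9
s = 5/72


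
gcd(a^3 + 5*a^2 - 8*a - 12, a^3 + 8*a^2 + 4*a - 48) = a^2 + 4*a - 12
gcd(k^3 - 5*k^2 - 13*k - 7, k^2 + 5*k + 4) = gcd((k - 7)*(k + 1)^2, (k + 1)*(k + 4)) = k + 1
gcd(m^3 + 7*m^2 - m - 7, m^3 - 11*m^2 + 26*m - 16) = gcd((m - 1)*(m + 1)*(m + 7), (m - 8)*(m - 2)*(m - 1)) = m - 1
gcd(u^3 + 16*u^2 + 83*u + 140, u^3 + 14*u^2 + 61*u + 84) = u^2 + 11*u + 28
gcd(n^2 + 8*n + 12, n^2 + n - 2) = n + 2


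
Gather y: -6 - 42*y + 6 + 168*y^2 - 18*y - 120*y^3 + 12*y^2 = -120*y^3 + 180*y^2 - 60*y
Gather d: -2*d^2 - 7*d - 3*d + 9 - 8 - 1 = -2*d^2 - 10*d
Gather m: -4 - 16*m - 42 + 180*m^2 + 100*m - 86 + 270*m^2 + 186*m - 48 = 450*m^2 + 270*m - 180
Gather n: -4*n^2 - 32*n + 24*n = -4*n^2 - 8*n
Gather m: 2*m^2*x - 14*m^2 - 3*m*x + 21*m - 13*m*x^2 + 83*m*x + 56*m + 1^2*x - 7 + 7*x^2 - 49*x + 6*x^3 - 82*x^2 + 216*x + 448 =m^2*(2*x - 14) + m*(-13*x^2 + 80*x + 77) + 6*x^3 - 75*x^2 + 168*x + 441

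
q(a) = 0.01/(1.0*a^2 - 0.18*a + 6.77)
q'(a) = 0.01*(0.18 - 2.0*a)/(1.0*a^2 - 0.18*a + 6.77)^2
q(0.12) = 0.00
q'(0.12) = -0.00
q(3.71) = 0.00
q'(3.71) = -0.00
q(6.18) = 0.00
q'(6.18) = -0.00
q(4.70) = 0.00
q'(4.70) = -0.00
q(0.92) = 0.00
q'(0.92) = -0.00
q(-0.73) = 0.00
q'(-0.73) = 0.00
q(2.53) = 0.00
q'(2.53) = -0.00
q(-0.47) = 0.00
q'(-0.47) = 0.00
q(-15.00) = 0.00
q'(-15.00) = 0.00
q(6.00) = 0.00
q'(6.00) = -0.00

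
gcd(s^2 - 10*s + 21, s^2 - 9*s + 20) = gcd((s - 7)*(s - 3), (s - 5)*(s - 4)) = 1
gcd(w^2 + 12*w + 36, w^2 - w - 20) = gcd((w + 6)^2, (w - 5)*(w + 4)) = 1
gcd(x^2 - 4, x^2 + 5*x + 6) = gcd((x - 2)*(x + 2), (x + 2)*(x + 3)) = x + 2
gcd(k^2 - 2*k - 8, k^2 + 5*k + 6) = k + 2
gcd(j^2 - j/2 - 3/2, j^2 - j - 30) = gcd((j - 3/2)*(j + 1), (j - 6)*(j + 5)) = 1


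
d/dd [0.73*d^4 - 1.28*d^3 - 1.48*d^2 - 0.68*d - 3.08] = 2.92*d^3 - 3.84*d^2 - 2.96*d - 0.68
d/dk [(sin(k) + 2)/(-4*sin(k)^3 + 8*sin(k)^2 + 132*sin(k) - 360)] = (sin(k)^3 + 2*sin(k)^2 - 4*sin(k) - 78)*cos(k)/(2*(sin(k)^3 - 2*sin(k)^2 - 33*sin(k) + 90)^2)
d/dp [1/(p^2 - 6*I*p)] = 2*(-p + 3*I)/(p^2*(p - 6*I)^2)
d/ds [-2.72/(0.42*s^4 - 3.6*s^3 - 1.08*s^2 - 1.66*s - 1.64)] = (4.5696*s^3 - 29.376*s^2 - 5.8752*s - 4.5152)/(-0.42*s^4 + 3.6*s^3 + 1.08*s^2 + 1.66*s + 1.64)^2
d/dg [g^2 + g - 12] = 2*g + 1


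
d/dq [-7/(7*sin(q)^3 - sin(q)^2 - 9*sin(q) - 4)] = 7*(21*sin(q)^2 - 2*sin(q) - 9)*cos(q)/(-7*sin(q)^3 + sin(q)^2 + 9*sin(q) + 4)^2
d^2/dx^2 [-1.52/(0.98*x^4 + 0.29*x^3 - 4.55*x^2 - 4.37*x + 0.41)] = ((17.8752*x^2 + 2.6448*x - 13.832)*(0.98*x^4 + 0.29*x^3 - 4.55*x^2 - 4.37*x + 0.41) - 1.52*(3.92*x^3 + 0.87*x^2 - 9.1*x - 4.37)*(7.84*x^3 + 1.74*x^2 - 18.2*x - 8.74))/(0.98*x^4 + 0.29*x^3 - 4.55*x^2 - 4.37*x + 0.41)^3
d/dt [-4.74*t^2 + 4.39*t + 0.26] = 4.39 - 9.48*t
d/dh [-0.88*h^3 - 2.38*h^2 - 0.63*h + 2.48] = -2.64*h^2 - 4.76*h - 0.63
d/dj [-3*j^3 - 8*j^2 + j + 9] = -9*j^2 - 16*j + 1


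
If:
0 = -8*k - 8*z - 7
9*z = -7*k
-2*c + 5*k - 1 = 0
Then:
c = -331/32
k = -63/16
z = 49/16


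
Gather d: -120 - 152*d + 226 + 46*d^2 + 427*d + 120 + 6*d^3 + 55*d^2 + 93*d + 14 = 6*d^3 + 101*d^2 + 368*d + 240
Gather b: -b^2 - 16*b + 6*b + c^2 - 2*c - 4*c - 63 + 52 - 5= -b^2 - 10*b + c^2 - 6*c - 16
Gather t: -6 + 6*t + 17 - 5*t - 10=t + 1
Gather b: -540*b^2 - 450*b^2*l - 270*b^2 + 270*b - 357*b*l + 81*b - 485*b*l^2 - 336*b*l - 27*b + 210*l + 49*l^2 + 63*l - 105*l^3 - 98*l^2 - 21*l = b^2*(-450*l - 810) + b*(-485*l^2 - 693*l + 324) - 105*l^3 - 49*l^2 + 252*l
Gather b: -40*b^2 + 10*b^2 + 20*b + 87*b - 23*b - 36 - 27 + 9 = -30*b^2 + 84*b - 54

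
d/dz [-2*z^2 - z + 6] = -4*z - 1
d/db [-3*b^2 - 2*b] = -6*b - 2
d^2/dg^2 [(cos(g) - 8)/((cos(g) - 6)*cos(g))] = (26*sin(g)^4/cos(g)^3 + sin(g)^2 - 143 + 292/cos(g) + 288/cos(g)^2 - 602/cos(g)^3)/(cos(g) - 6)^3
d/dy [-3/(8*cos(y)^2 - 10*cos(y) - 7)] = 6*(5 - 8*cos(y))*sin(y)/(-8*cos(y)^2 + 10*cos(y) + 7)^2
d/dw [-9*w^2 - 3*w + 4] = -18*w - 3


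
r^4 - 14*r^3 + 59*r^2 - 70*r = r*(r - 7)*(r - 5)*(r - 2)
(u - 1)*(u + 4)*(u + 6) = u^3 + 9*u^2 + 14*u - 24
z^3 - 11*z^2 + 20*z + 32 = (z - 8)*(z - 4)*(z + 1)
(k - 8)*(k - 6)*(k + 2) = k^3 - 12*k^2 + 20*k + 96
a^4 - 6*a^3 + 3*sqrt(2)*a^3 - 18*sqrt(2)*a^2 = a^2*(a - 6)*(a + 3*sqrt(2))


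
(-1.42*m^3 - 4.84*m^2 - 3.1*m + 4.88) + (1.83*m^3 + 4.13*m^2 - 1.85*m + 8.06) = 0.41*m^3 - 0.71*m^2 - 4.95*m + 12.94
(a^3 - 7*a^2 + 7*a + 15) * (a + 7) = a^4 - 42*a^2 + 64*a + 105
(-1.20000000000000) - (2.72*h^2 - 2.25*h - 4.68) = -2.72*h^2 + 2.25*h + 3.48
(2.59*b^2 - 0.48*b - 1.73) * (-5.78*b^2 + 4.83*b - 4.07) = -14.9702*b^4 + 15.2841*b^3 - 2.8603*b^2 - 6.4023*b + 7.0411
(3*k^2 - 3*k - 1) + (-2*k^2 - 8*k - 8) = k^2 - 11*k - 9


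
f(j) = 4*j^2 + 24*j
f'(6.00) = 72.00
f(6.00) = 288.00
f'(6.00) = 72.00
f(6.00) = 288.00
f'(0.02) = 24.16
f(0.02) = 0.48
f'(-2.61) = 3.12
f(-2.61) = -35.39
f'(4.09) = 56.72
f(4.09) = 165.07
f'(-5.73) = -21.84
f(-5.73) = -6.19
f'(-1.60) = 11.20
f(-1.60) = -28.16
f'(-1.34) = 13.28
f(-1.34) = -24.98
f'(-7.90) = -39.20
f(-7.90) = 60.04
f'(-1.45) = 12.40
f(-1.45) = -26.39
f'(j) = 8*j + 24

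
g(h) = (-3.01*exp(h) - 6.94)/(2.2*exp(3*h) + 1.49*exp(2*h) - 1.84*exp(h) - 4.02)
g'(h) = (-3.01*exp(h) - 6.94)*(-6.6*exp(3*h) - 2.98*exp(2*h) + 1.84*exp(h))/(2.2*exp(3*h) + 1.49*exp(2*h) - 1.84*exp(h) - 4.02)^2 - 3.01*exp(h)/(2.2*exp(3*h) + 1.49*exp(2*h) - 1.84*exp(h) - 4.02)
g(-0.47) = 2.18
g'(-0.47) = 1.34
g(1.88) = -0.04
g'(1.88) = 0.09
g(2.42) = -0.01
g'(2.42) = 0.03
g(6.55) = -0.00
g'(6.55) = 0.00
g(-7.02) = 1.73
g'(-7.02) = -0.00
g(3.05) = -0.00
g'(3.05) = 0.01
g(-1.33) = 1.77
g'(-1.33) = 0.12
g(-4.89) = 1.73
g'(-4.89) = -0.00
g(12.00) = 0.00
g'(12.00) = 0.00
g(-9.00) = 1.73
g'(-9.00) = 0.00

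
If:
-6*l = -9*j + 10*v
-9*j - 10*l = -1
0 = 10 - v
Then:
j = 503/72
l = -99/16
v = 10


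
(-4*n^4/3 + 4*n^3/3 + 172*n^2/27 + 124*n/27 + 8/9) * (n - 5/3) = -4*n^5/3 + 32*n^4/9 + 112*n^3/27 - 488*n^2/81 - 548*n/81 - 40/27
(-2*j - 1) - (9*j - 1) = -11*j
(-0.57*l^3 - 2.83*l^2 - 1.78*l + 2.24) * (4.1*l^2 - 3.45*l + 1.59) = -2.337*l^5 - 9.6365*l^4 + 1.5592*l^3 + 10.8253*l^2 - 10.5582*l + 3.5616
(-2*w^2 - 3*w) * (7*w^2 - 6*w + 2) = -14*w^4 - 9*w^3 + 14*w^2 - 6*w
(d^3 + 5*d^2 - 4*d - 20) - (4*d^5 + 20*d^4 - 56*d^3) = -4*d^5 - 20*d^4 + 57*d^3 + 5*d^2 - 4*d - 20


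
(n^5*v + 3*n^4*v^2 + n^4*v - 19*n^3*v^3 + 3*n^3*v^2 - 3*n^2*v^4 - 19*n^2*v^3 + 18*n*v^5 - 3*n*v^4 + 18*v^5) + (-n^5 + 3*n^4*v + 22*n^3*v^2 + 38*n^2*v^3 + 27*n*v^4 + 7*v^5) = n^5*v - n^5 + 3*n^4*v^2 + 4*n^4*v - 19*n^3*v^3 + 25*n^3*v^2 - 3*n^2*v^4 + 19*n^2*v^3 + 18*n*v^5 + 24*n*v^4 + 25*v^5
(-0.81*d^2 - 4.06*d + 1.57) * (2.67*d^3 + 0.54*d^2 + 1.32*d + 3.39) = -2.1627*d^5 - 11.2776*d^4 + 0.9303*d^3 - 7.2573*d^2 - 11.691*d + 5.3223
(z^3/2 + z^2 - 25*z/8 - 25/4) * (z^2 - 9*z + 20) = z^5/2 - 7*z^4/2 - 17*z^3/8 + 335*z^2/8 - 25*z/4 - 125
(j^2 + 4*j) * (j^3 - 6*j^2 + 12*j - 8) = j^5 - 2*j^4 - 12*j^3 + 40*j^2 - 32*j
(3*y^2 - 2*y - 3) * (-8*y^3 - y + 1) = -24*y^5 + 16*y^4 + 21*y^3 + 5*y^2 + y - 3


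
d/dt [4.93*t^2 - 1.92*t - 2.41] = 9.86*t - 1.92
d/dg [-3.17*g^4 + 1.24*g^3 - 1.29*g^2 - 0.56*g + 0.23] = -12.68*g^3 + 3.72*g^2 - 2.58*g - 0.56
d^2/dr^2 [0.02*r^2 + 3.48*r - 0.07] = 0.0400000000000000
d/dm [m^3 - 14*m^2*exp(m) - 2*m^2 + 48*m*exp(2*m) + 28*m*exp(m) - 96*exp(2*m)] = -14*m^2*exp(m) + 3*m^2 + 96*m*exp(2*m) - 4*m - 144*exp(2*m) + 28*exp(m)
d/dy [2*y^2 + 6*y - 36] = 4*y + 6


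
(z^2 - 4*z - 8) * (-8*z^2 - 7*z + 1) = -8*z^4 + 25*z^3 + 93*z^2 + 52*z - 8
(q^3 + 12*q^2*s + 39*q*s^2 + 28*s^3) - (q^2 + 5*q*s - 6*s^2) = q^3 + 12*q^2*s - q^2 + 39*q*s^2 - 5*q*s + 28*s^3 + 6*s^2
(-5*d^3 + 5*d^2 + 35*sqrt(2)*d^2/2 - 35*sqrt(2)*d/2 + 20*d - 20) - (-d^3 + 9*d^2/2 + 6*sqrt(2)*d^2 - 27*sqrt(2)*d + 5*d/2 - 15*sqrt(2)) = -4*d^3 + d^2/2 + 23*sqrt(2)*d^2/2 + 19*sqrt(2)*d/2 + 35*d/2 - 20 + 15*sqrt(2)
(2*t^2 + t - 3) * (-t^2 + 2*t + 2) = -2*t^4 + 3*t^3 + 9*t^2 - 4*t - 6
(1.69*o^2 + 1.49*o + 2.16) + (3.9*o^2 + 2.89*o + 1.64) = 5.59*o^2 + 4.38*o + 3.8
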